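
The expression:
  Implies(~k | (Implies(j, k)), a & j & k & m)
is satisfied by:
  {a: True, m: True, j: True, k: True}


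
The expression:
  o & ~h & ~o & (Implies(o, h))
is never true.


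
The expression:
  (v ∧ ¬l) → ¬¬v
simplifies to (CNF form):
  True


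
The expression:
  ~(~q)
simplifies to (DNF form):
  q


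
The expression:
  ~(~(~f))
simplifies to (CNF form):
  ~f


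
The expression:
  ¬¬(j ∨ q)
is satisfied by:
  {q: True, j: True}
  {q: True, j: False}
  {j: True, q: False}


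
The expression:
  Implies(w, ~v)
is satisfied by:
  {w: False, v: False}
  {v: True, w: False}
  {w: True, v: False}


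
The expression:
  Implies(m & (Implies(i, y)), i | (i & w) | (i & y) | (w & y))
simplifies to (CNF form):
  (i | w | ~m) & (i | y | ~m)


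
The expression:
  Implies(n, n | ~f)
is always true.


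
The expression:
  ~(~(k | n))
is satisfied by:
  {n: True, k: True}
  {n: True, k: False}
  {k: True, n: False}


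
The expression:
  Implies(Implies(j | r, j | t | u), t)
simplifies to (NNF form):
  t | (r & ~j & ~u)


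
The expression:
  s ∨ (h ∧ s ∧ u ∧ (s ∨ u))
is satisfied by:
  {s: True}


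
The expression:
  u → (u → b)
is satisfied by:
  {b: True, u: False}
  {u: False, b: False}
  {u: True, b: True}


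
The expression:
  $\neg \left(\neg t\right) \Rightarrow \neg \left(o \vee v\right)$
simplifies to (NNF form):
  $\left(\neg o \wedge \neg v\right) \vee \neg t$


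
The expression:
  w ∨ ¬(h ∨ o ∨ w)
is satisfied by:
  {w: True, h: False, o: False}
  {o: True, w: True, h: False}
  {w: True, h: True, o: False}
  {o: True, w: True, h: True}
  {o: False, h: False, w: False}


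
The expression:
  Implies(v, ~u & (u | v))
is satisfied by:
  {u: False, v: False}
  {v: True, u: False}
  {u: True, v: False}


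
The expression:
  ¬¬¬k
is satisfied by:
  {k: False}


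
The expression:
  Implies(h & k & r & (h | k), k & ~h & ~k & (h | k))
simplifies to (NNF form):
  ~h | ~k | ~r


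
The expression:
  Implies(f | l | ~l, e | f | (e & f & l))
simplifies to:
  e | f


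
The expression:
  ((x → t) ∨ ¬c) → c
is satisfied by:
  {c: True}


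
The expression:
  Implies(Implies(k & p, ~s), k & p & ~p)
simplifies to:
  k & p & s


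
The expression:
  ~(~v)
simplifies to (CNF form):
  v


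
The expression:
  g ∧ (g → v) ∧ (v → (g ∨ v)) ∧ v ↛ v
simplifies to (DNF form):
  False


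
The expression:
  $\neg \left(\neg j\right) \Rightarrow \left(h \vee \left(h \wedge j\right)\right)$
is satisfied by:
  {h: True, j: False}
  {j: False, h: False}
  {j: True, h: True}


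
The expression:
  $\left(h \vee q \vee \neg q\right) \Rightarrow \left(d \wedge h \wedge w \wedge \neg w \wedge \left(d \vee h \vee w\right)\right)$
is never true.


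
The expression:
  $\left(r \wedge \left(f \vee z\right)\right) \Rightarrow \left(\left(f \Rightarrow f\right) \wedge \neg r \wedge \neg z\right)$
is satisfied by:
  {f: False, r: False, z: False}
  {z: True, f: False, r: False}
  {f: True, z: False, r: False}
  {z: True, f: True, r: False}
  {r: True, z: False, f: False}


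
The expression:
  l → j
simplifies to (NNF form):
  j ∨ ¬l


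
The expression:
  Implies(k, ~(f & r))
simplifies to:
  ~f | ~k | ~r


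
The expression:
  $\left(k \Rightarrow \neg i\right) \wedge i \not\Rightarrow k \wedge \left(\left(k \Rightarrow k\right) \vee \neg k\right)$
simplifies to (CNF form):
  $i \wedge \neg k$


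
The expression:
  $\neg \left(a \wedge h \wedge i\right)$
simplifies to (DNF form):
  $\neg a \vee \neg h \vee \neg i$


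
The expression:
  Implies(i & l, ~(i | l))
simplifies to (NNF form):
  ~i | ~l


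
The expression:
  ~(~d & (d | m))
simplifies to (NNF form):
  d | ~m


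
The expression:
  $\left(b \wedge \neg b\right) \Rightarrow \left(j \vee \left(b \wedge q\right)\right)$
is always true.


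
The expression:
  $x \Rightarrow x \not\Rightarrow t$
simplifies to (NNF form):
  $\neg t \vee \neg x$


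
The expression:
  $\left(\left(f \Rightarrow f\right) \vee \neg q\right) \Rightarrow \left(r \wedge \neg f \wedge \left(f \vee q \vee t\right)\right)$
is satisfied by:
  {r: True, t: True, q: True, f: False}
  {r: True, t: True, q: False, f: False}
  {r: True, q: True, t: False, f: False}


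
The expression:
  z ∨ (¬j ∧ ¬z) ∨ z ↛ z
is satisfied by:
  {z: True, j: False}
  {j: False, z: False}
  {j: True, z: True}


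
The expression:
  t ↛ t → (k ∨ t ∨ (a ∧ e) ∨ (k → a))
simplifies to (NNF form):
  True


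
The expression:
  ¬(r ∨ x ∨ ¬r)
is never true.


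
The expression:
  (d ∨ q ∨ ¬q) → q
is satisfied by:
  {q: True}


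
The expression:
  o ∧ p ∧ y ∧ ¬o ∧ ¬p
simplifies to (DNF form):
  False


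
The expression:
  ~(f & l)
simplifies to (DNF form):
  ~f | ~l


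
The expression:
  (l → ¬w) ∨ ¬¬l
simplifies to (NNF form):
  True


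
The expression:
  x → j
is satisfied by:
  {j: True, x: False}
  {x: False, j: False}
  {x: True, j: True}


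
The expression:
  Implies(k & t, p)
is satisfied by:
  {p: True, k: False, t: False}
  {k: False, t: False, p: False}
  {p: True, t: True, k: False}
  {t: True, k: False, p: False}
  {p: True, k: True, t: False}
  {k: True, p: False, t: False}
  {p: True, t: True, k: True}


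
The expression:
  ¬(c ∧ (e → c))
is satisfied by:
  {c: False}


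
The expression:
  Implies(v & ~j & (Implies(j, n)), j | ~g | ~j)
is always true.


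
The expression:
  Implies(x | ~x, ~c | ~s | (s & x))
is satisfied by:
  {x: True, s: False, c: False}
  {s: False, c: False, x: False}
  {x: True, c: True, s: False}
  {c: True, s: False, x: False}
  {x: True, s: True, c: False}
  {s: True, x: False, c: False}
  {x: True, c: True, s: True}


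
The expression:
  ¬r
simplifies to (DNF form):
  ¬r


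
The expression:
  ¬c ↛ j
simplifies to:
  j ∨ ¬c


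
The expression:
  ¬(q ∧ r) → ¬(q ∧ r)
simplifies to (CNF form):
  True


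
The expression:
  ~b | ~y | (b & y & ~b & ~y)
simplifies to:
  ~b | ~y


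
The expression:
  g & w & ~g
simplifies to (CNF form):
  False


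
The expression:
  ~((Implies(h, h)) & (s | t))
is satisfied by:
  {t: False, s: False}


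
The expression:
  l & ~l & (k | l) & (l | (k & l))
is never true.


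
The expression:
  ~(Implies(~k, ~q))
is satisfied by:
  {q: True, k: False}


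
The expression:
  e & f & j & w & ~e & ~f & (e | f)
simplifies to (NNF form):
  False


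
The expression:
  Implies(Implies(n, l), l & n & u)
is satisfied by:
  {u: True, n: True, l: False}
  {n: True, l: False, u: False}
  {u: True, l: True, n: True}


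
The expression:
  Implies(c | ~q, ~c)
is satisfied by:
  {c: False}


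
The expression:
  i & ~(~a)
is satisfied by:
  {a: True, i: True}


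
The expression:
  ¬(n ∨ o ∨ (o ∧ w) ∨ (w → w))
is never true.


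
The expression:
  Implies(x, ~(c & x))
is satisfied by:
  {c: False, x: False}
  {x: True, c: False}
  {c: True, x: False}


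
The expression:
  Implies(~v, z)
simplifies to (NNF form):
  v | z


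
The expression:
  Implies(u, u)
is always true.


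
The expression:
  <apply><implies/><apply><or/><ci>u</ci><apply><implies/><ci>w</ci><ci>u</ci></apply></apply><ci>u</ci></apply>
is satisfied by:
  {u: True, w: True}
  {u: True, w: False}
  {w: True, u: False}


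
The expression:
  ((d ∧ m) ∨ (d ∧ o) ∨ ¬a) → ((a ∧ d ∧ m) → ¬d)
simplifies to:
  ¬a ∨ ¬d ∨ ¬m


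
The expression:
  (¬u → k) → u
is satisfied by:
  {u: True, k: False}
  {k: False, u: False}
  {k: True, u: True}


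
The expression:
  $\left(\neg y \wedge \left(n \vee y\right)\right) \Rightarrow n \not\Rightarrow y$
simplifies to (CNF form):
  $\text{True}$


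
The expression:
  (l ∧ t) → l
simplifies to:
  True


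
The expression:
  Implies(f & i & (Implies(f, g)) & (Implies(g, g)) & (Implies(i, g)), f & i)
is always true.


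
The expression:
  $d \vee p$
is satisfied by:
  {d: True, p: True}
  {d: True, p: False}
  {p: True, d: False}


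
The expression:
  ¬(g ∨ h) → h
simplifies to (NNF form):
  g ∨ h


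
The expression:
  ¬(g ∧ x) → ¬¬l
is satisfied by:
  {l: True, g: True, x: True}
  {l: True, g: True, x: False}
  {l: True, x: True, g: False}
  {l: True, x: False, g: False}
  {g: True, x: True, l: False}


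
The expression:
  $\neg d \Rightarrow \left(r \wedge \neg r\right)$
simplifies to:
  $d$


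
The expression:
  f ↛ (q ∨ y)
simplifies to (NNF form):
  f ∧ ¬q ∧ ¬y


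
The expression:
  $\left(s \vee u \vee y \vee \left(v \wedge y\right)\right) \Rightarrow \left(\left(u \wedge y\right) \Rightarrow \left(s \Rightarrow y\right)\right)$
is always true.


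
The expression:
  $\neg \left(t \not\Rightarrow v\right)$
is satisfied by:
  {v: True, t: False}
  {t: False, v: False}
  {t: True, v: True}


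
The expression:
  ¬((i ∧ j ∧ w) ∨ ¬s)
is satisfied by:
  {s: True, w: False, i: False, j: False}
  {s: True, j: True, w: False, i: False}
  {s: True, i: True, w: False, j: False}
  {s: True, j: True, i: True, w: False}
  {s: True, w: True, i: False, j: False}
  {s: True, j: True, w: True, i: False}
  {s: True, i: True, w: True, j: False}


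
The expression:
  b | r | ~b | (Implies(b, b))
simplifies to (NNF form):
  True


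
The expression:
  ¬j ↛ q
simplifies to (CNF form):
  q ∨ ¬j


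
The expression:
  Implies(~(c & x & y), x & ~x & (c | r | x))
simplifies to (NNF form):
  c & x & y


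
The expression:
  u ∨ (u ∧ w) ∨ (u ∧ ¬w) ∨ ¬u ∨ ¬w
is always true.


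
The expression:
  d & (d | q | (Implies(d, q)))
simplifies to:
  d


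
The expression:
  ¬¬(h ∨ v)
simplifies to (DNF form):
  h ∨ v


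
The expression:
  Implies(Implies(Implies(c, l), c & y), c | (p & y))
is always true.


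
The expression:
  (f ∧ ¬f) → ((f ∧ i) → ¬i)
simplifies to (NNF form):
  True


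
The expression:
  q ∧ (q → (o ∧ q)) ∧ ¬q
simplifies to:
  False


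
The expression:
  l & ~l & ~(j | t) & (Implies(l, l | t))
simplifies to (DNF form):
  False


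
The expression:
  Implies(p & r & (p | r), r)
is always true.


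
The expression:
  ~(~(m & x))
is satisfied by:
  {m: True, x: True}


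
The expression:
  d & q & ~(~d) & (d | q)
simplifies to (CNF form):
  d & q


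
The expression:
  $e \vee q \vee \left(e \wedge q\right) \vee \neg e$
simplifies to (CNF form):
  $\text{True}$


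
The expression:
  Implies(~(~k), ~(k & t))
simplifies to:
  ~k | ~t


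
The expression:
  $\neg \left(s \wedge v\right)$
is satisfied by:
  {s: False, v: False}
  {v: True, s: False}
  {s: True, v: False}


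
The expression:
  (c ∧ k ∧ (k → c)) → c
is always true.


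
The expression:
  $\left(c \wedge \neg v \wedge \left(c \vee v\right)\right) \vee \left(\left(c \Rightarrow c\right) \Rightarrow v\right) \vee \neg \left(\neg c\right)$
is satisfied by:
  {c: True, v: True}
  {c: True, v: False}
  {v: True, c: False}


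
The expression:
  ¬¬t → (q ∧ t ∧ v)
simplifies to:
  (q ∧ v) ∨ ¬t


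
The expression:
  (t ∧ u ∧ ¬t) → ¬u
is always true.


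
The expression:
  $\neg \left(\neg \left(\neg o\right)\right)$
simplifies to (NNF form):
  $\neg o$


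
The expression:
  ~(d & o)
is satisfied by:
  {o: False, d: False}
  {d: True, o: False}
  {o: True, d: False}


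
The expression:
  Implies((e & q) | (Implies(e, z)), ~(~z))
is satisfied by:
  {z: True, e: True, q: False}
  {z: True, e: False, q: False}
  {z: True, q: True, e: True}
  {z: True, q: True, e: False}
  {e: True, q: False, z: False}


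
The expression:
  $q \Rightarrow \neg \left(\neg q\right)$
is always true.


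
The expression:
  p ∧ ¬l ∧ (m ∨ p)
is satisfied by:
  {p: True, l: False}


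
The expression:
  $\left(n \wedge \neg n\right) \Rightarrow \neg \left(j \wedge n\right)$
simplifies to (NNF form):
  $\text{True}$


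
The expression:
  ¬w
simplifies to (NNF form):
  ¬w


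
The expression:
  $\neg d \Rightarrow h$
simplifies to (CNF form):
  $d \vee h$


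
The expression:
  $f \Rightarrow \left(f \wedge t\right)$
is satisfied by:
  {t: True, f: False}
  {f: False, t: False}
  {f: True, t: True}


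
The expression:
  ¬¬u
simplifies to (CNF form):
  u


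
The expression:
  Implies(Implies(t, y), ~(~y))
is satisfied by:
  {y: True, t: True}
  {y: True, t: False}
  {t: True, y: False}


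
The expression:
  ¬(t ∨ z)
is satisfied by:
  {z: False, t: False}


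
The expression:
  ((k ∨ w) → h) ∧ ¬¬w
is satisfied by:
  {h: True, w: True}


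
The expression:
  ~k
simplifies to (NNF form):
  ~k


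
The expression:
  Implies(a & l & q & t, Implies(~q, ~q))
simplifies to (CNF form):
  True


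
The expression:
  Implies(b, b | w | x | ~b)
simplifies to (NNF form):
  True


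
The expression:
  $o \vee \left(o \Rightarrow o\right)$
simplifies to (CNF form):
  $\text{True}$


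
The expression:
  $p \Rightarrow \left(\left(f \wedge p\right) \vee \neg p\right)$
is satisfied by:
  {f: True, p: False}
  {p: False, f: False}
  {p: True, f: True}


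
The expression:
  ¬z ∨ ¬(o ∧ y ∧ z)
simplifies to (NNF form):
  ¬o ∨ ¬y ∨ ¬z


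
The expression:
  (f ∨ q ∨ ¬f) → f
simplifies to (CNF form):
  f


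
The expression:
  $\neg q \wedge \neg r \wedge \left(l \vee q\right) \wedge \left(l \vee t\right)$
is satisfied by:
  {l: True, q: False, r: False}


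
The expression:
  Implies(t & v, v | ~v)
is always true.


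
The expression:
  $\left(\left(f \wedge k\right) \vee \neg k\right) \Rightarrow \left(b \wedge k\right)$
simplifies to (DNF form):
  $\left(b \wedge k\right) \vee \left(k \wedge \neg f\right)$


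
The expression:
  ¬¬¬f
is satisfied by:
  {f: False}


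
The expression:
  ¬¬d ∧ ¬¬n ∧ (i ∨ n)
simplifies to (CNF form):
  d ∧ n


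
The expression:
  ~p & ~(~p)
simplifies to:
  False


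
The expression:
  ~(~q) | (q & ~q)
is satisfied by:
  {q: True}


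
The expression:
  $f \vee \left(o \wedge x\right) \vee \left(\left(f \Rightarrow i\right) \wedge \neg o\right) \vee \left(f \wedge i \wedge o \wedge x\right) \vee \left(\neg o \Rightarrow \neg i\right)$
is always true.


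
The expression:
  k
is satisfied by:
  {k: True}


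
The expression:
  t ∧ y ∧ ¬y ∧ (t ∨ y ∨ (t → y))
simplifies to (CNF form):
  False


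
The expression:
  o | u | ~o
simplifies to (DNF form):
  True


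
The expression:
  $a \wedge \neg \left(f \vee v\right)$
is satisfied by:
  {a: True, v: False, f: False}


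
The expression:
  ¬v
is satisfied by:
  {v: False}


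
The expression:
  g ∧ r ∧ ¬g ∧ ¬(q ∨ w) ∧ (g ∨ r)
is never true.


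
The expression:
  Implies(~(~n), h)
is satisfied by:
  {h: True, n: False}
  {n: False, h: False}
  {n: True, h: True}


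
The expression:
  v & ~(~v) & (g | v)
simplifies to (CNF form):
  v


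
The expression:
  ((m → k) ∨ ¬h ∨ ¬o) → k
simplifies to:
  k ∨ (h ∧ m ∧ o)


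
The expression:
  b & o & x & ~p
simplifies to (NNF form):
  b & o & x & ~p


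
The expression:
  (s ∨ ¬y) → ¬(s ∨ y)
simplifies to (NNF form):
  ¬s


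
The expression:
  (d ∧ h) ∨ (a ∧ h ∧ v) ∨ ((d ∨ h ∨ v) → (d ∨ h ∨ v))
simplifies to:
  True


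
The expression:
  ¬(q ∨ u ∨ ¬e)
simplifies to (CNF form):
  e ∧ ¬q ∧ ¬u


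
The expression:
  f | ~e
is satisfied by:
  {f: True, e: False}
  {e: False, f: False}
  {e: True, f: True}


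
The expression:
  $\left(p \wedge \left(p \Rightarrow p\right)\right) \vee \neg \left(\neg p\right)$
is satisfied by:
  {p: True}


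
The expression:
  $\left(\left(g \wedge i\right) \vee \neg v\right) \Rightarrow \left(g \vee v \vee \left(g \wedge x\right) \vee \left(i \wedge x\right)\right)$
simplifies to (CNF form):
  $\left(g \vee i \vee v\right) \wedge \left(g \vee v \vee x\right)$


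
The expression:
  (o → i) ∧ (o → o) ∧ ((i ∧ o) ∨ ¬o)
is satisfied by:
  {i: True, o: False}
  {o: False, i: False}
  {o: True, i: True}


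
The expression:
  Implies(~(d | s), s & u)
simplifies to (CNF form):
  d | s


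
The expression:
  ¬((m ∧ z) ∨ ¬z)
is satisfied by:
  {z: True, m: False}


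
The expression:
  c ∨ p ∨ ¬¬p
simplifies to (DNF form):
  c ∨ p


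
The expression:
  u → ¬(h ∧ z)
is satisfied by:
  {h: False, u: False, z: False}
  {z: True, h: False, u: False}
  {u: True, h: False, z: False}
  {z: True, u: True, h: False}
  {h: True, z: False, u: False}
  {z: True, h: True, u: False}
  {u: True, h: True, z: False}


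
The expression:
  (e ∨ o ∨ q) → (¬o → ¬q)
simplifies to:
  o ∨ ¬q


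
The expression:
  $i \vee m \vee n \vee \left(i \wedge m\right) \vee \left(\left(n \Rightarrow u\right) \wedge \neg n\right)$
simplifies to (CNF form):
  $\text{True}$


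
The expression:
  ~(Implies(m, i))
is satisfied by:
  {m: True, i: False}


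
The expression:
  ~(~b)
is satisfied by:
  {b: True}


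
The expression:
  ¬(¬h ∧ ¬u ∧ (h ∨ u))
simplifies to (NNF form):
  True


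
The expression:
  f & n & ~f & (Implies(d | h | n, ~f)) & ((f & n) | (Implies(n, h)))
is never true.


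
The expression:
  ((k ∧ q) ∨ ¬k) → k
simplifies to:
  k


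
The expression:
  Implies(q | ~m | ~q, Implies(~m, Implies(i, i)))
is always true.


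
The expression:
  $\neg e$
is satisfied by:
  {e: False}


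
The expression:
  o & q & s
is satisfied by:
  {o: True, q: True, s: True}


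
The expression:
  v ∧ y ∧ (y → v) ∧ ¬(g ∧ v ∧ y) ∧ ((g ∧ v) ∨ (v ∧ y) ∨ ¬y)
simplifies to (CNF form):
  v ∧ y ∧ ¬g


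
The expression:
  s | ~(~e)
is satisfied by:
  {e: True, s: True}
  {e: True, s: False}
  {s: True, e: False}


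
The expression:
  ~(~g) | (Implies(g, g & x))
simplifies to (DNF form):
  True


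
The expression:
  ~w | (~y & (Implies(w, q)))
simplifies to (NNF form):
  ~w | (q & ~y)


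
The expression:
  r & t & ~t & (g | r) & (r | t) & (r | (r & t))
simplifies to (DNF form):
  False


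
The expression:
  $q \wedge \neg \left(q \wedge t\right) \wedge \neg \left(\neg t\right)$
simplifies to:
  $\text{False}$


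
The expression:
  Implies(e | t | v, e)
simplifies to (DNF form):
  e | (~t & ~v)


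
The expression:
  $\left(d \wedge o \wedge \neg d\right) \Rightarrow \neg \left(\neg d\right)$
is always true.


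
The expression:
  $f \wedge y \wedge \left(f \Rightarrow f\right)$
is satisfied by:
  {f: True, y: True}


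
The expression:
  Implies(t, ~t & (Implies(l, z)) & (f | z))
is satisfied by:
  {t: False}


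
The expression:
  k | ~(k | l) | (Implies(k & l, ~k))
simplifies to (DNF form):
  True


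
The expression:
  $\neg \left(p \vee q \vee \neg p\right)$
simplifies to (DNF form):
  $\text{False}$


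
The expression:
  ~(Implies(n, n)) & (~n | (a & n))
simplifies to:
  False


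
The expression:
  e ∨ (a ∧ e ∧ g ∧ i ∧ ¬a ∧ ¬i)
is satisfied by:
  {e: True}


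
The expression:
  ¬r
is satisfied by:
  {r: False}


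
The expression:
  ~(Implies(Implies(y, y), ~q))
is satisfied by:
  {q: True}


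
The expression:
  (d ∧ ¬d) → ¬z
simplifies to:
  True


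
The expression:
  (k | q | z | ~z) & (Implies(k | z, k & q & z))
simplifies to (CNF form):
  (k | ~z) & (q | ~z) & (z | ~k)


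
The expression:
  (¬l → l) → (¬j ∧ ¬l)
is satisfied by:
  {l: False}


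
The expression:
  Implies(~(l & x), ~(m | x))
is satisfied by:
  {l: True, m: False, x: False}
  {l: False, m: False, x: False}
  {x: True, l: True, m: False}
  {x: True, m: True, l: True}


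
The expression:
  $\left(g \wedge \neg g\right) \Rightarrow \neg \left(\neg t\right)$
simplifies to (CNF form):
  $\text{True}$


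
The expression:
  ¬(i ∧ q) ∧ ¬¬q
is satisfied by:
  {q: True, i: False}


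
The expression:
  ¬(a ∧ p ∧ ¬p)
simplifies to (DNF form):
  True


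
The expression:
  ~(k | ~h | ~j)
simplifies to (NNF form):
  h & j & ~k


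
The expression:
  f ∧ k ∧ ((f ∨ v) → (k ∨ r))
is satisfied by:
  {f: True, k: True}


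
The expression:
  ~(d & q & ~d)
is always true.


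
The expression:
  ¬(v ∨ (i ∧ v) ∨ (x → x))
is never true.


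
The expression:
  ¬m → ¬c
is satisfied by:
  {m: True, c: False}
  {c: False, m: False}
  {c: True, m: True}


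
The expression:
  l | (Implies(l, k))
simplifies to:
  True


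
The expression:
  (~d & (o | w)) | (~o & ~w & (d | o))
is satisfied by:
  {o: True, w: True, d: False}
  {o: True, w: False, d: False}
  {w: True, o: False, d: False}
  {d: True, o: False, w: False}


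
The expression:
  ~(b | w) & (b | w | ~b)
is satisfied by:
  {w: False, b: False}


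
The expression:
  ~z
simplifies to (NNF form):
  ~z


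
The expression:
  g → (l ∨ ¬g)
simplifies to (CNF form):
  l ∨ ¬g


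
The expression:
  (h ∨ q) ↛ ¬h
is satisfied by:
  {h: True}


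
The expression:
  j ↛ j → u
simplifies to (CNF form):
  True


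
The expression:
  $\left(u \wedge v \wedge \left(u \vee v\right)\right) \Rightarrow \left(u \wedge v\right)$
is always true.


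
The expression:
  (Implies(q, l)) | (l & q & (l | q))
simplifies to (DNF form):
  l | ~q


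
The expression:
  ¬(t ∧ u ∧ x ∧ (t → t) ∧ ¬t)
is always true.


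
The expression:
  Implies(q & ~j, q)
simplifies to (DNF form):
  True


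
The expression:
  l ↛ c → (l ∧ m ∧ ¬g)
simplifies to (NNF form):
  c ∨ (m ∧ ¬g) ∨ ¬l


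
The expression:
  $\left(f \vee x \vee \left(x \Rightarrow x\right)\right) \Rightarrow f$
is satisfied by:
  {f: True}


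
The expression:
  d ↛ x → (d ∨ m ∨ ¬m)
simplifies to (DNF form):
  True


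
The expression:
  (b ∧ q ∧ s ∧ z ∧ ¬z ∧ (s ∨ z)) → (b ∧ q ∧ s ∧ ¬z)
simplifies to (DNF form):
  True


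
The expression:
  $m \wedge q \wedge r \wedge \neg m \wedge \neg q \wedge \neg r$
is never true.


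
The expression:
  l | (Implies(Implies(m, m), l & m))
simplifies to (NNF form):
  l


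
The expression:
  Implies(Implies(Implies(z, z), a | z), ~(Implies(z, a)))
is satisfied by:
  {a: False}


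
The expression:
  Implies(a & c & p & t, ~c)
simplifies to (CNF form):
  ~a | ~c | ~p | ~t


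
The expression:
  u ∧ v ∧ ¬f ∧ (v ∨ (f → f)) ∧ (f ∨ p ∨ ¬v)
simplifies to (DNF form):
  p ∧ u ∧ v ∧ ¬f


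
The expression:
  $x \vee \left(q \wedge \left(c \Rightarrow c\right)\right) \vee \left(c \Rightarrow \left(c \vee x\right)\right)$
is always true.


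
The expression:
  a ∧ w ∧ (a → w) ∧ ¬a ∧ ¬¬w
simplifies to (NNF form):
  False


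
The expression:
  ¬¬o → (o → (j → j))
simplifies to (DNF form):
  True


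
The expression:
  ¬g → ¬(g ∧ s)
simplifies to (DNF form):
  True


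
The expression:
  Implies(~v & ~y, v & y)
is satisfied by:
  {y: True, v: True}
  {y: True, v: False}
  {v: True, y: False}


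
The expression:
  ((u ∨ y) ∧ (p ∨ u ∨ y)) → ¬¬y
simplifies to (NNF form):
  y ∨ ¬u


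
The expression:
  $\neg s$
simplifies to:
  $\neg s$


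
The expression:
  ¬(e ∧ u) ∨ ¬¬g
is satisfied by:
  {g: True, u: False, e: False}
  {u: False, e: False, g: False}
  {g: True, e: True, u: False}
  {e: True, u: False, g: False}
  {g: True, u: True, e: False}
  {u: True, g: False, e: False}
  {g: True, e: True, u: True}


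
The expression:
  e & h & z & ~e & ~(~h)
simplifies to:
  False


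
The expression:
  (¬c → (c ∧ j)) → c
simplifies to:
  True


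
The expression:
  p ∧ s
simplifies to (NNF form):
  p ∧ s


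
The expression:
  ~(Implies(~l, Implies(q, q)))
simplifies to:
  False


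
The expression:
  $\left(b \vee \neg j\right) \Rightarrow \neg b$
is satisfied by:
  {b: False}


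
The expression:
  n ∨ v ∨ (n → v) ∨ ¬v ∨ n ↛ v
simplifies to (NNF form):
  True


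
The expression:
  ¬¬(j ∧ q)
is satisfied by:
  {j: True, q: True}


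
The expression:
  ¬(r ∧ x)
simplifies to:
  ¬r ∨ ¬x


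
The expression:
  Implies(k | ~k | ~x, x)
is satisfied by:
  {x: True}


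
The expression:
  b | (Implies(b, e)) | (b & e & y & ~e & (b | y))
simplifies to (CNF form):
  True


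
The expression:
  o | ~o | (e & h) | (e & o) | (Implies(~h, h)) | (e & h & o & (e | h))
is always true.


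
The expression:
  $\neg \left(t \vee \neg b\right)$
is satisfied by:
  {b: True, t: False}


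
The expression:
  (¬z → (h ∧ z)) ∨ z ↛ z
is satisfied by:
  {z: True}


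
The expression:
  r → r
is always true.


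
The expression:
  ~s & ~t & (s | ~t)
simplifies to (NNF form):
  ~s & ~t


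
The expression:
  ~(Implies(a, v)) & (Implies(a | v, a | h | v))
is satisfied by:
  {a: True, v: False}


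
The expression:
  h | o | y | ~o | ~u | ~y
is always true.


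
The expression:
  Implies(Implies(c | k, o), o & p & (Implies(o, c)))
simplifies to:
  (c & p) | (c & ~o) | (k & ~o)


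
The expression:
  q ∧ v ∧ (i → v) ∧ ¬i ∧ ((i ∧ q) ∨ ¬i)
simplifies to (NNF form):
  q ∧ v ∧ ¬i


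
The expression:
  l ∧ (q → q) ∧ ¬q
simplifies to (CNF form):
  l ∧ ¬q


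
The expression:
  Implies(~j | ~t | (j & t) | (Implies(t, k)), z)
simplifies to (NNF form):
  z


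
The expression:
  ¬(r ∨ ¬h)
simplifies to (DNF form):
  h ∧ ¬r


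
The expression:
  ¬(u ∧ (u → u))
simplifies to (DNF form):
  ¬u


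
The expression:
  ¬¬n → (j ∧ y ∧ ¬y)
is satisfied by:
  {n: False}


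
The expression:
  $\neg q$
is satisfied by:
  {q: False}


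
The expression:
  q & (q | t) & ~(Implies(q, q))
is never true.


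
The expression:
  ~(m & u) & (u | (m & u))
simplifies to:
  u & ~m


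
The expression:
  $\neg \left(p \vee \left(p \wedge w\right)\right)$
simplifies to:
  $\neg p$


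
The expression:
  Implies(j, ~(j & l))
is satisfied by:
  {l: False, j: False}
  {j: True, l: False}
  {l: True, j: False}


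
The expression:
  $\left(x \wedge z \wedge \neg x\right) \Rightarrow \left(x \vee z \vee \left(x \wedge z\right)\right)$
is always true.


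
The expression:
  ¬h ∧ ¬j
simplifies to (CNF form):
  ¬h ∧ ¬j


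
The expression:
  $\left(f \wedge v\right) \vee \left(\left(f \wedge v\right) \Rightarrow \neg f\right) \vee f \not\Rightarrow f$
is always true.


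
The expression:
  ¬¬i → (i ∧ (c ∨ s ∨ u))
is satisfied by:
  {u: True, c: True, s: True, i: False}
  {u: True, c: True, s: False, i: False}
  {u: True, s: True, c: False, i: False}
  {u: True, s: False, c: False, i: False}
  {c: True, s: True, u: False, i: False}
  {c: True, u: False, s: False, i: False}
  {c: False, s: True, u: False, i: False}
  {c: False, u: False, s: False, i: False}
  {u: True, i: True, c: True, s: True}
  {u: True, i: True, c: True, s: False}
  {u: True, i: True, s: True, c: False}
  {u: True, i: True, s: False, c: False}
  {i: True, c: True, s: True, u: False}
  {i: True, c: True, s: False, u: False}
  {i: True, s: True, c: False, u: False}


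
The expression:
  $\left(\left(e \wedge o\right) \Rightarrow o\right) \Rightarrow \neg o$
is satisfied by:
  {o: False}


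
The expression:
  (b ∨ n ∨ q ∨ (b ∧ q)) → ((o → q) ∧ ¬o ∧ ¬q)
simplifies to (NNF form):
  ¬q ∧ (¬b ∨ ¬o) ∧ (¬n ∨ ¬o)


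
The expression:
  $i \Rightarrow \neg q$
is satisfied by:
  {q: False, i: False}
  {i: True, q: False}
  {q: True, i: False}


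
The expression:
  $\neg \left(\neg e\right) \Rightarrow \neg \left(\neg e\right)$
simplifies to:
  $\text{True}$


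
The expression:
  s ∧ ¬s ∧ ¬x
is never true.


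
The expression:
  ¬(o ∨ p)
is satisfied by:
  {o: False, p: False}


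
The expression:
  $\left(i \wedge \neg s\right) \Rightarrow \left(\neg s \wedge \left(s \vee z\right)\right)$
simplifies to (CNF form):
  $s \vee z \vee \neg i$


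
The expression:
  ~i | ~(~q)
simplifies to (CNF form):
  q | ~i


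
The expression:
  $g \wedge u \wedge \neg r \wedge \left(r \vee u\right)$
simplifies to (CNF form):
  $g \wedge u \wedge \neg r$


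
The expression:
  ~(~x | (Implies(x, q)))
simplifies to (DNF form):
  x & ~q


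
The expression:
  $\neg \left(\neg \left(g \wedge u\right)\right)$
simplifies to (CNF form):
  $g \wedge u$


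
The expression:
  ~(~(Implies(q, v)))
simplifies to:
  v | ~q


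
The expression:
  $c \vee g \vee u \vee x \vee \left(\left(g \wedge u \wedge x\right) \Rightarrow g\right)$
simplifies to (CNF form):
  $\text{True}$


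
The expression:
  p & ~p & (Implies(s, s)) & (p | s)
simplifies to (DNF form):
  False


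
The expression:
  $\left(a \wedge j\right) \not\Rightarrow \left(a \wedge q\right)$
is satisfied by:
  {a: True, j: True, q: False}


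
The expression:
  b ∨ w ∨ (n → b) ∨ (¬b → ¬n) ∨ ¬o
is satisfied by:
  {b: True, w: True, o: False, n: False}
  {b: True, w: False, o: False, n: False}
  {w: True, b: False, o: False, n: False}
  {b: False, w: False, o: False, n: False}
  {b: True, n: True, w: True, o: False}
  {b: True, n: True, w: False, o: False}
  {n: True, w: True, b: False, o: False}
  {n: True, b: False, w: False, o: False}
  {b: True, o: True, w: True, n: False}
  {b: True, o: True, w: False, n: False}
  {o: True, w: True, b: False, n: False}
  {o: True, b: False, w: False, n: False}
  {n: True, o: True, b: True, w: True}
  {n: True, o: True, b: True, w: False}
  {n: True, o: True, w: True, b: False}


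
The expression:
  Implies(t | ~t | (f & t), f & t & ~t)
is never true.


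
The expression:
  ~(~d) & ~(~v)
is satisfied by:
  {d: True, v: True}


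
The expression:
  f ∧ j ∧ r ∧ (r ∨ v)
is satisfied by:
  {r: True, j: True, f: True}


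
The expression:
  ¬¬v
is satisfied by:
  {v: True}


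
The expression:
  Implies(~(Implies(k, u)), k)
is always true.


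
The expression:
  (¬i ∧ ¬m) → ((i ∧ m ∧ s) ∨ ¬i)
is always true.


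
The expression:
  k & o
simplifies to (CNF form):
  k & o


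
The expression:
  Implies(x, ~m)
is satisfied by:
  {m: False, x: False}
  {x: True, m: False}
  {m: True, x: False}


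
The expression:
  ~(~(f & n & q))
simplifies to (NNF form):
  f & n & q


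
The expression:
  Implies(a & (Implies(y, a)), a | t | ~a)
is always true.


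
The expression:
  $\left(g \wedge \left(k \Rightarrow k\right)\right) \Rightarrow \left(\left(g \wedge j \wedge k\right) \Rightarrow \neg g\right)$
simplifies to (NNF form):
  $\neg g \vee \neg j \vee \neg k$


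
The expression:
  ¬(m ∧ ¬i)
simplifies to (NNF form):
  i ∨ ¬m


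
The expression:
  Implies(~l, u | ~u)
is always true.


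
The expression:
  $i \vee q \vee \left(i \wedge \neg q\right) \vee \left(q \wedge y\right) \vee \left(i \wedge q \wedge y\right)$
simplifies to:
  $i \vee q$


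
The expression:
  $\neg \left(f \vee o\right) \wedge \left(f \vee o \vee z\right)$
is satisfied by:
  {z: True, o: False, f: False}


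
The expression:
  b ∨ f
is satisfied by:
  {b: True, f: True}
  {b: True, f: False}
  {f: True, b: False}


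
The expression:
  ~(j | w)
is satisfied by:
  {w: False, j: False}


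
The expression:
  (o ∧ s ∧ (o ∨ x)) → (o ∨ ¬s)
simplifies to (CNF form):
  True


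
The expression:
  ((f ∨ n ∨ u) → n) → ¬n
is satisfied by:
  {n: False}


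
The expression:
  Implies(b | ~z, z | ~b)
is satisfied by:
  {z: True, b: False}
  {b: False, z: False}
  {b: True, z: True}


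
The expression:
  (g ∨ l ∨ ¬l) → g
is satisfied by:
  {g: True}


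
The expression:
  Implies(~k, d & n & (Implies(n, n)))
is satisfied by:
  {n: True, k: True, d: True}
  {n: True, k: True, d: False}
  {k: True, d: True, n: False}
  {k: True, d: False, n: False}
  {n: True, d: True, k: False}


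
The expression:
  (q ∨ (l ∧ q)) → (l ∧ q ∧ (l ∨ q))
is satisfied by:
  {l: True, q: False}
  {q: False, l: False}
  {q: True, l: True}


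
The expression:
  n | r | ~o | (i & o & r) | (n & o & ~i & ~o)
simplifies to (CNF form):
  n | r | ~o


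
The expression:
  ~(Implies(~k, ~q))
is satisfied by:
  {q: True, k: False}


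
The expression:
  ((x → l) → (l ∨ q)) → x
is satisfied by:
  {x: True, q: False, l: False}
  {x: True, l: True, q: False}
  {x: True, q: True, l: False}
  {x: True, l: True, q: True}
  {l: False, q: False, x: False}


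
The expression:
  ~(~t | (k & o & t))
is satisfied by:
  {t: True, k: False, o: False}
  {t: True, o: True, k: False}
  {t: True, k: True, o: False}


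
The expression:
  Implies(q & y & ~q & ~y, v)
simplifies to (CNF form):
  True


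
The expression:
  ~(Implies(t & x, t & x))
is never true.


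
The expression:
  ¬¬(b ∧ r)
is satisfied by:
  {r: True, b: True}


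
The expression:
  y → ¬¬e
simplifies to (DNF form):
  e ∨ ¬y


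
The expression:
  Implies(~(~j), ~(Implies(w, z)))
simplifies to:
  ~j | (w & ~z)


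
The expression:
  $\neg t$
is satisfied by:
  {t: False}


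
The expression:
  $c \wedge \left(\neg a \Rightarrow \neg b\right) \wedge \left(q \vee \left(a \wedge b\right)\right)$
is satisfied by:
  {c: True, q: True, a: True, b: False}
  {c: True, q: True, a: False, b: False}
  {c: True, b: True, q: True, a: True}
  {c: True, b: True, a: True, q: False}


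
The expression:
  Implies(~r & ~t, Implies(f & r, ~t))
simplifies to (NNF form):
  True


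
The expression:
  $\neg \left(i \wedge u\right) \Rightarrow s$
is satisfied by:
  {i: True, s: True, u: True}
  {i: True, s: True, u: False}
  {s: True, u: True, i: False}
  {s: True, u: False, i: False}
  {i: True, u: True, s: False}


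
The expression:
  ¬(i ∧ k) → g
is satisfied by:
  {k: True, g: True, i: True}
  {k: True, g: True, i: False}
  {g: True, i: True, k: False}
  {g: True, i: False, k: False}
  {k: True, i: True, g: False}


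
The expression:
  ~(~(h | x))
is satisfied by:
  {x: True, h: True}
  {x: True, h: False}
  {h: True, x: False}


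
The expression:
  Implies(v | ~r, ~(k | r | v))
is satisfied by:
  {r: True, v: False, k: False}
  {v: False, k: False, r: False}
  {r: True, k: True, v: False}


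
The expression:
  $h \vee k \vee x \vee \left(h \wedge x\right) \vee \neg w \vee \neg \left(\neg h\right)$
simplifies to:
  $h \vee k \vee x \vee \neg w$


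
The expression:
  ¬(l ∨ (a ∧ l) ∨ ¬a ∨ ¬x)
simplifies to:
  a ∧ x ∧ ¬l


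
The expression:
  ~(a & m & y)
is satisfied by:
  {m: False, y: False, a: False}
  {a: True, m: False, y: False}
  {y: True, m: False, a: False}
  {a: True, y: True, m: False}
  {m: True, a: False, y: False}
  {a: True, m: True, y: False}
  {y: True, m: True, a: False}


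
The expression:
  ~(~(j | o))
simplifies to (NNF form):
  j | o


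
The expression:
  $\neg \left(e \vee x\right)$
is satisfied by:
  {x: False, e: False}


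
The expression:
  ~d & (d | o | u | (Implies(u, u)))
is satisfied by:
  {d: False}


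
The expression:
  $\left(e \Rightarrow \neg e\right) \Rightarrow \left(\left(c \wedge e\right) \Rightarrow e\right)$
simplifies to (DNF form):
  $\text{True}$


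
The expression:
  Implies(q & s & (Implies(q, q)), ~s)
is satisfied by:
  {s: False, q: False}
  {q: True, s: False}
  {s: True, q: False}


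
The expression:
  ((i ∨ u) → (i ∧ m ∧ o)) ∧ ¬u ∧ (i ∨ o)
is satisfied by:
  {m: True, o: True, u: False, i: False}
  {o: True, m: False, u: False, i: False}
  {i: True, m: True, o: True, u: False}


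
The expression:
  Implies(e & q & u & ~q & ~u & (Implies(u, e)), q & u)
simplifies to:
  True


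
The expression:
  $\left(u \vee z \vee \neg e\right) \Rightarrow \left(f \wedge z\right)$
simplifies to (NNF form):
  $\left(e \vee z\right) \wedge \left(f \vee \neg z\right) \wedge \left(z \vee \neg u\right)$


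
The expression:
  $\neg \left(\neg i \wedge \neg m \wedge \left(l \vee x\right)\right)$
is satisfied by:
  {i: True, m: True, l: False, x: False}
  {i: True, x: True, m: True, l: False}
  {i: True, m: True, l: True, x: False}
  {i: True, x: True, m: True, l: True}
  {i: True, l: False, m: False, x: False}
  {i: True, x: True, l: False, m: False}
  {i: True, l: True, m: False, x: False}
  {i: True, x: True, l: True, m: False}
  {m: True, x: False, l: False, i: False}
  {x: True, m: True, l: False, i: False}
  {m: True, l: True, x: False, i: False}
  {x: True, m: True, l: True, i: False}
  {x: False, l: False, m: False, i: False}


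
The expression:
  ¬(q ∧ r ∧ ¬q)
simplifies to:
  True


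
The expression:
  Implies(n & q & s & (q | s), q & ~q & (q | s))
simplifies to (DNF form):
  ~n | ~q | ~s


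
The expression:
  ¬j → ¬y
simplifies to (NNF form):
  j ∨ ¬y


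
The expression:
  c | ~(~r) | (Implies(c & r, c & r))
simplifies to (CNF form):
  True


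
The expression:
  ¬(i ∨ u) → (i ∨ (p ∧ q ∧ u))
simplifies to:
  i ∨ u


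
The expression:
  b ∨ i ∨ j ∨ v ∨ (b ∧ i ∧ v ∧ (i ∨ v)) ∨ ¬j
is always true.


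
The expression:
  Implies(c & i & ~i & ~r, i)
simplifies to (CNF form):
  True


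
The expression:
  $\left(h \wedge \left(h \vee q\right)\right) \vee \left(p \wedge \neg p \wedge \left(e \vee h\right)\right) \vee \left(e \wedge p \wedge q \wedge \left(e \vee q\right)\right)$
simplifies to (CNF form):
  $\left(e \vee h\right) \wedge \left(h \vee p\right) \wedge \left(h \vee q\right)$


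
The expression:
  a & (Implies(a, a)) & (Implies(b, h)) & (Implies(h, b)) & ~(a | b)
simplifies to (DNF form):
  False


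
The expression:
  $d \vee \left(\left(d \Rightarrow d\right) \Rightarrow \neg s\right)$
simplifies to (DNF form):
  $d \vee \neg s$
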